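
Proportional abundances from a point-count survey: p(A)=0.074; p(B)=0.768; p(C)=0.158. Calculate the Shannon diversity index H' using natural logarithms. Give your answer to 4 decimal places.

Each pᵢ ln pᵢ term (working shown to 6 dp, full precision carried): 0.074×(-2.603690)=-0.192673, 0.768×(-0.263966)=-0.202726, 0.158×(-1.845160)=-0.291535.
Sum = -0.686934, so H' = 0.6869.

0.6869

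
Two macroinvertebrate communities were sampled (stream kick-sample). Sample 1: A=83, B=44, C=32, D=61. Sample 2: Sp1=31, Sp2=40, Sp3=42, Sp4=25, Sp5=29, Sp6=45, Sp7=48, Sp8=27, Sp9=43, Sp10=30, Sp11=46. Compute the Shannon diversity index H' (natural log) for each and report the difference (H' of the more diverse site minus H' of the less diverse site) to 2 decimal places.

Sample 1: N=220, proportions 0.37727, 0.2, 0.14545, 0.27727, giving H' = 1.32574 (working shown to 5 dp, full precision carried).
Sample 2: N=406, proportions 0.07635, 0.09852, 0.10345, 0.06158, 0.07143, 0.11084, 0.11823, 0.0665, 0.10591, 0.07389, 0.1133, giving H' = 2.37309.
Difference = |1.32574 − 2.37309| = 1.04735, i.e. 1.05 to 2 decimal places.

1.05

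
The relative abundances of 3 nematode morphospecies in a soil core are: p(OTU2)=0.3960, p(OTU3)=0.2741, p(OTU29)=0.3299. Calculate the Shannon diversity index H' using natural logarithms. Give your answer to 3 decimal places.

1.087

Each pᵢ ln pᵢ term (working shown to 5 dp, full precision carried): 0.396×(-0.92634)=-0.36683, 0.2741×(-1.29426)=-0.35476, 0.3299×(-1.10897)=-0.36585.
Sum = -1.08744, so H' = 1.087.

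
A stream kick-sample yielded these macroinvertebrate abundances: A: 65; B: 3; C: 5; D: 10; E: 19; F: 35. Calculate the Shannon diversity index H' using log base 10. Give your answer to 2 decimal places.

0.60

Total N = 65+3+5+10+19+35 = 137, so the proportions are 0.4745, 0.0219, 0.0365, 0.073, 0.1387, 0.2555 (working shown to 4 dp, full precision carried).
Each pᵢ log₁₀ pᵢ term: 0.4745×(-0.3238)=-0.1536, 0.0219×(-1.6596)=-0.0363, 0.0365×(-1.4378)=-0.0525, 0.073×(-1.1367)=-0.0830, 0.1387×(-0.8580)=-0.1190, 0.2555×(-0.5927)=-0.1514.
Sum = -0.5958, so H' = 0.60.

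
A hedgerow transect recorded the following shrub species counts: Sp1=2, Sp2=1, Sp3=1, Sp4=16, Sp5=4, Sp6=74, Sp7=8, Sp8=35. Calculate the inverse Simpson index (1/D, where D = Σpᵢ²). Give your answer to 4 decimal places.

2.8228

Total N = 2+1+1+16+4+74+8+35 = 141, so the proportions are 0.0141844, 0.0070922, 0.0070922, 0.1134752, 0.0283688, 0.5248227, 0.0567376, 0.248227 (working shown to 7 dp, full precision carried).
D = 0.0141844² + 0.0070922² + 0.0070922² + 0.1134752² + 0.0283688² + 0.5248227² + 0.0567376² + 0.248227² = 0.0002012 + 0.0000503 + 0.0000503 + 0.0128766 + 0.0008048 + 0.2754389 + 0.0032192 + 0.0616166 = 0.3542578.
So 1/D = 2.822803, i.e. 2.8228 to 4 decimal places.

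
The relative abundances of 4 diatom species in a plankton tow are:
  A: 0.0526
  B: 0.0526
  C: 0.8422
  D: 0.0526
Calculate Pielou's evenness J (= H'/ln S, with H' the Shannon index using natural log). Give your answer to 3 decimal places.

H' = −Σ pᵢ ln pᵢ = −((-0.15491) + (-0.15491) + (-0.14464) + (-0.15491)) = 0.60936 (working shown to 5 dp, full precision carried).
With S = 4 species, ln S = 1.38629, so J = 0.60936/1.38629 = 0.43956, i.e. 0.440 to 3 decimal places.

0.440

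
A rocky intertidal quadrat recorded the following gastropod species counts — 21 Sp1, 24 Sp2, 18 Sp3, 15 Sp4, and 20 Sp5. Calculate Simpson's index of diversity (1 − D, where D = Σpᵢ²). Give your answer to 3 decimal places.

0.795

Total N = 21+24+18+15+20 = 98, so the proportions are 0.21429, 0.2449, 0.18367, 0.15306, 0.20408 (working shown to 5 dp, full precision carried).
D = 0.21429² + 0.2449² + 0.18367² + 0.15306² + 0.20408² = 0.04592 + 0.05998 + 0.03374 + 0.02343 + 0.04165 = 0.20471.
So 1 − D = 0.79529, i.e. 0.795 to 3 decimal places.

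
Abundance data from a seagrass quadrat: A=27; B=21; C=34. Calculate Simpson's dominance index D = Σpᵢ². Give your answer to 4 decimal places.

0.3459

Total N = 27+21+34 = 82, so the proportions are 0.329268, 0.256098, 0.414634 (working shown to 6 dp, full precision carried).
D = 0.329268² + 0.256098² + 0.414634² = 0.108418 + 0.065586 + 0.171921 = 0.345925.
To 4 decimal places, D = 0.3459.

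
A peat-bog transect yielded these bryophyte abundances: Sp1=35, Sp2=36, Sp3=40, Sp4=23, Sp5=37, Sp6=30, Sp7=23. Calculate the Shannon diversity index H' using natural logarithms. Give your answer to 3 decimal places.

Total N = 35+36+40+23+37+30+23 = 224, so the proportions are 0.15625, 0.16071, 0.17857, 0.10268, 0.16518, 0.13393, 0.10268 (working shown to 5 dp, full precision carried).
Each pᵢ ln pᵢ term: 0.15625×(-1.85630)=-0.29005, 0.16071×(-1.82813)=-0.29381, 0.17857×(-1.72277)=-0.30764, 0.10268×(-2.27615)=-0.23371, 0.16518×(-1.80073)=-0.29744, 0.13393×(-2.01045)=-0.26926, 0.10268×(-2.27615)=-0.23371.
Sum = -1.92561, so H' = 1.926.

1.926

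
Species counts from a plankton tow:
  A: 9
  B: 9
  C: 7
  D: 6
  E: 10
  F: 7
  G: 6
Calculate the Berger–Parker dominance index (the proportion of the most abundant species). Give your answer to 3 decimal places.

Total N = 9+9+7+6+10+7+6 = 54, so the proportions are 0.16667, 0.16667, 0.12963, 0.11111, 0.18519, 0.12963, 0.11111 (working shown to 5 dp, full precision carried).
The largest proportion is 0.18519, i.e. d = 0.185 to 3 decimal places.

0.185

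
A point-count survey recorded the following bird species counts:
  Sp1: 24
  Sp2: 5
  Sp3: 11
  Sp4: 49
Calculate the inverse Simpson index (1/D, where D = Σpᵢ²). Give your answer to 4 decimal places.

2.5363

Total N = 24+5+11+49 = 89, so the proportions are 0.2696629, 0.0561798, 0.1235955, 0.5505618 (working shown to 7 dp, full precision carried).
D = 0.2696629² + 0.0561798² + 0.1235955² + 0.5505618² = 0.0727181 + 0.0031562 + 0.0152758 + 0.3031183 = 0.3942684.
So 1/D = 2.536343, i.e. 2.5363 to 4 decimal places.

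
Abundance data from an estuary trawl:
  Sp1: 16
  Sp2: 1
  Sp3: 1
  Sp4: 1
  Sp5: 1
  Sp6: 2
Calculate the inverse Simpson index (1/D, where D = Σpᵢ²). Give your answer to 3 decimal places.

Total N = 16+1+1+1+1+2 = 22, so the proportions are 0.727273, 0.045455, 0.045455, 0.045455, 0.045455, 0.090909 (working shown to 6 dp, full precision carried).
D = 0.727273² + 0.045455² + 0.045455² + 0.045455² + 0.045455² + 0.090909² = 0.528926 + 0.002066 + 0.002066 + 0.002066 + 0.002066 + 0.008264 = 0.545455.
So 1/D = 1.83333, i.e. 1.833 to 3 decimal places.

1.833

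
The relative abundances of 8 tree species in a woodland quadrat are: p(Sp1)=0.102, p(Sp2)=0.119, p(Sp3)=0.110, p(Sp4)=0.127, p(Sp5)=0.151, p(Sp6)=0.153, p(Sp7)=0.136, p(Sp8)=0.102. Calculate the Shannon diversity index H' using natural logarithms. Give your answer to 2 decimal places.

2.07

Each pᵢ ln pᵢ term (working shown to 4 dp, full precision carried): 0.102×(-2.2828)=-0.2328, 0.119×(-2.1286)=-0.2533, 0.11×(-2.2073)=-0.2428, 0.127×(-2.0636)=-0.2621, 0.151×(-1.8905)=-0.2855, 0.153×(-1.8773)=-0.2872, 0.136×(-1.9951)=-0.2713, 0.102×(-2.2828)=-0.2328.
Sum = -2.0679, so H' = 2.07.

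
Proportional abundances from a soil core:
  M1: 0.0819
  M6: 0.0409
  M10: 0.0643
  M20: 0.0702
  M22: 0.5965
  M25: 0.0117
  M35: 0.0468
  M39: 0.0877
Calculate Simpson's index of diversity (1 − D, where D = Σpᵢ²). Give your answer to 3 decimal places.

D = 0.0819² + 0.0409² + 0.0643² + 0.0702² + 0.5965² + 0.0117² + 0.0468² + 0.0877² = 0.00671 + 0.00167 + 0.00413 + 0.00493 + 0.35581 + 0.00014 + 0.00219 + 0.00769 = 0.38327 (working shown to 5 dp, full precision carried).
So 1 − D = 0.61673, i.e. 0.617 to 3 decimal places.

0.617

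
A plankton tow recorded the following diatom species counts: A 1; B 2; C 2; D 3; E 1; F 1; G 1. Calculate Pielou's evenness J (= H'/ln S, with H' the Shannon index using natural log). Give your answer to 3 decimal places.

Total N = 1+2+2+3+1+1+1 = 11, so the proportions are 0.09091, 0.18182, 0.18182, 0.27273, 0.09091, 0.09091, 0.09091 (working shown to 5 dp, full precision carried).
H' = −Σ pᵢ ln pᵢ = −((-0.21799) + (-0.30995) + (-0.30995) + (-0.35435) + (-0.21799) + (-0.21799) + (-0.21799)) = 1.84622.
With S = 7 species, ln S = 1.94591, so J = 1.84622/1.94591 = 0.94877, i.e. 0.949 to 3 decimal places.

0.949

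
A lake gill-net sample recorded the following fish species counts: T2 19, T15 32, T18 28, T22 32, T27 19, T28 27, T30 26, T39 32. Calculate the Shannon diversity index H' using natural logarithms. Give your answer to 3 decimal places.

Total N = 19+32+28+32+19+27+26+32 = 215, so the proportions are 0.08837, 0.14884, 0.13023, 0.14884, 0.08837, 0.12558, 0.12093, 0.14884 (working shown to 5 dp, full precision carried).
Each pᵢ ln pᵢ term: 0.08837×(-2.42620)=-0.21441, 0.14884×(-1.90490)=-0.28352, 0.13023×(-2.03843)=-0.26547, 0.14884×(-1.90490)=-0.28352, 0.08837×(-2.42620)=-0.21441, 0.12558×(-2.07480)=-0.26056, 0.12093×(-2.11254)=-0.25547, 0.14884×(-1.90490)=-0.28352.
Sum = -2.06087, so H' = 2.061.

2.061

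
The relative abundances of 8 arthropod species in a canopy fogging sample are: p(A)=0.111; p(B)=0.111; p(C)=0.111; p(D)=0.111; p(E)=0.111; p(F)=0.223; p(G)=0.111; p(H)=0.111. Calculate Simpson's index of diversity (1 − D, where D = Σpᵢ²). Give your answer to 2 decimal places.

D = 0.111² + 0.111² + 0.111² + 0.111² + 0.111² + 0.223² + 0.111² + 0.111² = 0.0123 + 0.0123 + 0.0123 + 0.0123 + 0.0123 + 0.0497 + 0.0123 + 0.0123 = 0.1360 (working shown to 4 dp, full precision carried).
So 1 − D = 0.8640, i.e. 0.86 to 2 decimal places.

0.86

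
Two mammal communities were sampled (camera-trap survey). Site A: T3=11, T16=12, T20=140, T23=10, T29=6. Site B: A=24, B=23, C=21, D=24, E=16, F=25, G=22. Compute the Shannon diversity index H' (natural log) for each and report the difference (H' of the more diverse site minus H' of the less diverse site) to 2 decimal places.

Site A: N=179, proportions 0.0615, 0.067, 0.7821, 0.0559, 0.0335, giving H' = 0.8198 (working shown to 4 dp, full precision carried).
Site B: N=155, proportions 0.1548, 0.1484, 0.1355, 0.1548, 0.1032, 0.1613, 0.1419, giving H' = 1.9374.
Difference = |0.8198 − 1.9374| = 1.1176, i.e. 1.12 to 2 decimal places.

1.12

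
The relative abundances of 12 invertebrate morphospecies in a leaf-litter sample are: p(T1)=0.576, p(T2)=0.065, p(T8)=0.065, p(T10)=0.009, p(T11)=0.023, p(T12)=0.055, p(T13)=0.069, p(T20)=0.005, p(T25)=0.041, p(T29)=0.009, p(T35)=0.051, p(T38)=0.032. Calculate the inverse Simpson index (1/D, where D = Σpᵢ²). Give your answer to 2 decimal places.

D = 0.576² + 0.065² + 0.065² + 0.009² + 0.023² + 0.055² + 0.069² + 0.005² + 0.041² + 0.009² + 0.051² + 0.032² = 0.33178 + 0.00423 + 0.00423 + 0.00008 + 0.00053 + 0.00302 + 0.00476 + 0.00003 + 0.00168 + 0.00008 + 0.00260 + 0.00102 = 0.35403 (working shown to 5 dp, full precision carried).
So 1/D = 2.8246, i.e. 2.82 to 2 decimal places.

2.82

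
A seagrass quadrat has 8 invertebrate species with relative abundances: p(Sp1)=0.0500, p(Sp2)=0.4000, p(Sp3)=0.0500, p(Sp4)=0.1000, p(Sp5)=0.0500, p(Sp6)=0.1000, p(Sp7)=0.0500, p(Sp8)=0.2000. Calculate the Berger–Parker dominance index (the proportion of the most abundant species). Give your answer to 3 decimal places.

0.400

The largest proportion is 0.4, i.e. d = 0.400 to 3 decimal places.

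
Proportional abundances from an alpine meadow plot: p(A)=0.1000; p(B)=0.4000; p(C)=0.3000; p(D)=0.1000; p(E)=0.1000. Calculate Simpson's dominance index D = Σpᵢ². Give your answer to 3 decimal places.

0.280

D = 0.1² + 0.4² + 0.3² + 0.1² + 0.1² = 0.01000 + 0.16000 + 0.09000 + 0.01000 + 0.01000 = 0.28000 (working shown to 5 dp, full precision carried).
To 3 decimal places, D = 0.280.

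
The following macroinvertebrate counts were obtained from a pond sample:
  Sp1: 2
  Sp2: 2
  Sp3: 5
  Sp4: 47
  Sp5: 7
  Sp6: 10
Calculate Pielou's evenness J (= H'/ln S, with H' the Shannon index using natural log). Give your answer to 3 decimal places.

0.648

Total N = 2+2+5+47+7+10 = 73, so the proportions are 0.0274, 0.0274, 0.06849, 0.64384, 0.09589, 0.13699 (working shown to 5 dp, full precision carried).
H' = −Σ pᵢ ln pᵢ = −((-0.09856) + (-0.09856) + (-0.18363) + (-0.28349) + (-0.22482) + (-0.27231)) = 1.16136.
With S = 6 species, ln S = 1.79176, so J = 1.16136/1.79176 = 0.64817, i.e. 0.648 to 3 decimal places.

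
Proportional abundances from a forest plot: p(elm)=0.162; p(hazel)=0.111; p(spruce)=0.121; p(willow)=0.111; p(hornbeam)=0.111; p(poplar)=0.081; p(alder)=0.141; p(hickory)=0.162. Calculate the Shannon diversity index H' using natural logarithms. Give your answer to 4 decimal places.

Each pᵢ ln pᵢ term (working shown to 6 dp, full precision carried): 0.162×(-1.820159)=-0.294866, 0.111×(-2.198225)=-0.244003, 0.121×(-2.111965)=-0.255548, 0.111×(-2.198225)=-0.244003, 0.111×(-2.198225)=-0.244003, 0.081×(-2.513306)=-0.203578, 0.141×(-1.958995)=-0.276218, 0.162×(-1.820159)=-0.294866.
Sum = -2.057084, so H' = 2.0571.

2.0571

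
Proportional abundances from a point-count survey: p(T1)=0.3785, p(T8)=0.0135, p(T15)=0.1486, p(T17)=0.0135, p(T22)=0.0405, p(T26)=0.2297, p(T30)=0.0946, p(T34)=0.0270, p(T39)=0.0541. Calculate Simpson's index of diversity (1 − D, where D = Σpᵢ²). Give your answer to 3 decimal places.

D = 0.3785² + 0.0135² + 0.1486² + 0.0135² + 0.0405² + 0.2297² + 0.0946² + 0.027² + 0.0541² = 0.14326 + 0.00018 + 0.02208 + 0.00018 + 0.00164 + 0.05276 + 0.00895 + 0.00073 + 0.00293 = 0.23272 (working shown to 5 dp, full precision carried).
So 1 − D = 0.76728, i.e. 0.767 to 3 decimal places.

0.767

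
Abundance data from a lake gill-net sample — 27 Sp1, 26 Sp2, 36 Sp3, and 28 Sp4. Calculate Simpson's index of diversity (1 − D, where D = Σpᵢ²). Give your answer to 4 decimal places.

0.7454

Total N = 27+26+36+28 = 117, so the proportions are 0.230769, 0.222222, 0.307692, 0.239316 (working shown to 6 dp, full precision carried).
D = 0.230769² + 0.222222² + 0.307692² + 0.239316² = 0.053254 + 0.049383 + 0.094675 + 0.057272 = 0.254584.
So 1 − D = 0.745416, i.e. 0.7454 to 4 decimal places.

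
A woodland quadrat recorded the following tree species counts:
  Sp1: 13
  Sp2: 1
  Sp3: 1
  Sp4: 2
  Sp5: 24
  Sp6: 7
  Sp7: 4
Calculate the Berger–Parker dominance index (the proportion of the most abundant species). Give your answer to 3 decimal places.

0.462

Total N = 13+1+1+2+24+7+4 = 52, so the proportions are 0.25, 0.01923, 0.01923, 0.03846, 0.46154, 0.13462, 0.07692 (working shown to 5 dp, full precision carried).
The largest proportion is 0.46154, i.e. d = 0.462 to 3 decimal places.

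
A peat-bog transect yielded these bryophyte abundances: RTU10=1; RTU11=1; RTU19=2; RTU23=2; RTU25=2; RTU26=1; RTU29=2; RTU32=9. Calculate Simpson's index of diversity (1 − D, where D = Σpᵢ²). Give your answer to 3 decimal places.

0.750

Total N = 1+1+2+2+2+1+2+9 = 20, so the proportions are 0.05, 0.05, 0.1, 0.1, 0.1, 0.05, 0.1, 0.45 (working shown to 5 dp, full precision carried).
D = 0.05² + 0.05² + 0.1² + 0.1² + 0.1² + 0.05² + 0.1² + 0.45² = 0.00250 + 0.00250 + 0.01000 + 0.01000 + 0.01000 + 0.00250 + 0.01000 + 0.20250 = 0.25000.
So 1 − D = 0.75000, i.e. 0.750 to 3 decimal places.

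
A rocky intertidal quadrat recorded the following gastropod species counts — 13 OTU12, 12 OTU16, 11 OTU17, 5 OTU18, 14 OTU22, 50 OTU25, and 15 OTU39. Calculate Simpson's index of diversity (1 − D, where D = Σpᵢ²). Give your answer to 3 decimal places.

0.765

Total N = 13+12+11+5+14+50+15 = 120, so the proportions are 0.10833, 0.1, 0.09167, 0.04167, 0.11667, 0.41667, 0.125 (working shown to 5 dp, full precision carried).
D = 0.10833² + 0.1² + 0.09167² + 0.04167² + 0.11667² + 0.41667² + 0.125² = 0.01174 + 0.01000 + 0.00840 + 0.00174 + 0.01361 + 0.17361 + 0.01562 = 0.23472.
So 1 − D = 0.76528, i.e. 0.765 to 3 decimal places.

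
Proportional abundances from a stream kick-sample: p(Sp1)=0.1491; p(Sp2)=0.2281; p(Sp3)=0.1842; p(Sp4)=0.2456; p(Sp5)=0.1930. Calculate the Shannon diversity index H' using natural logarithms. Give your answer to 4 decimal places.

Each pᵢ ln pᵢ term (working shown to 6 dp, full precision carried): 0.1491×(-1.903138)=-0.283758, 0.2281×(-1.477971)=-0.337125, 0.1842×(-1.691733)=-0.311617, 0.2456×(-1.404051)=-0.344835, 0.193×(-1.645065)=-0.317498.
Sum = -1.594833, so H' = 1.5948.

1.5948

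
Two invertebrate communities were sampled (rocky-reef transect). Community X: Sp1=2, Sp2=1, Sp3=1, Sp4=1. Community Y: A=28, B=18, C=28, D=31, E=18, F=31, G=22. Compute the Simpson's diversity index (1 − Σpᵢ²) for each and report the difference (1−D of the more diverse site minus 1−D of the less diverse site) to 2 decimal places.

Community X: N=5, proportions 0.4, 0.2, 0.2, 0.2, giving 1−D = 0.7200 (working shown to 4 dp, full precision carried).
Community Y: N=176, proportions 0.1591, 0.1023, 0.1591, 0.1761, 0.1023, 0.1761, 0.125, giving 1−D = 0.8508.
Difference = |0.7200 − 0.8508| = 0.1308, i.e. 0.13 to 2 decimal places.

0.13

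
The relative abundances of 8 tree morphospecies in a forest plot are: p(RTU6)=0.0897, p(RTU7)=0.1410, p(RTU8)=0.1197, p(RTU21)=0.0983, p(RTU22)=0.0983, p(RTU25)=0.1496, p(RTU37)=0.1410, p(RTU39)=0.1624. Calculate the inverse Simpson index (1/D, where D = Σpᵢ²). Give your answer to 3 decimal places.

D = 0.0897² + 0.141² + 0.1197² + 0.0983² + 0.0983² + 0.1496² + 0.141² + 0.1624² = 0.0080461 + 0.0198810 + 0.0143281 + 0.0096629 + 0.0096629 + 0.0223802 + 0.0198810 + 0.0263738 = 0.1302159 (working shown to 7 dp, full precision carried).
So 1/D = 7.67955, i.e. 7.680 to 3 decimal places.

7.680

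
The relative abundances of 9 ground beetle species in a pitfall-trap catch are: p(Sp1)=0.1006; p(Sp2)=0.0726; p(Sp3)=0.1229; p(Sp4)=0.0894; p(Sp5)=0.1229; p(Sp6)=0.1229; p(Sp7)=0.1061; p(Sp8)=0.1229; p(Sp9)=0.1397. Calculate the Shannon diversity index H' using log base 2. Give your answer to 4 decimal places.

3.1464

Each pᵢ log₂ pᵢ term (working shown to 6 dp, full precision carried): 0.1006×(-3.313298)=-0.333318, 0.0726×(-3.783887)=-0.274710, 0.1229×(-3.024443)=-0.371704, 0.0894×(-3.483581)=-0.311432, 0.1229×(-3.024443)=-0.371704, 0.1229×(-3.024443)=-0.371704, 0.1061×(-3.236503)=-0.343393, 0.1229×(-3.024443)=-0.371704, 0.1397×(-2.839596)=-0.396692.
Sum = -3.146361, so H' = 3.1464.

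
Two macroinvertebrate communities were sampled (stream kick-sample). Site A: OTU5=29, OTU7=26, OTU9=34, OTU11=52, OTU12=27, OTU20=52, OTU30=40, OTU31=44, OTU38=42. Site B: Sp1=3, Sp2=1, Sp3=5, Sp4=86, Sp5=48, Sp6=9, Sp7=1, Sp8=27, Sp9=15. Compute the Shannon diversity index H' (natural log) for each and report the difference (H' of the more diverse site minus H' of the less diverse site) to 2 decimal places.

Site A: N=346, proportions 0.08382, 0.07514, 0.09827, 0.15029, 0.07803, 0.15029, 0.11561, 0.12717, 0.12139, giving H' = 2.16662 (working shown to 5 dp, full precision carried).
Site B: N=195, proportions 0.01538, 0.00513, 0.02564, 0.44103, 0.24615, 0.04615, 0.00513, 0.13846, 0.07692, giving H' = 1.53137.
Difference = |2.16662 − 1.53137| = 0.63525, i.e. 0.64 to 2 decimal places.

0.64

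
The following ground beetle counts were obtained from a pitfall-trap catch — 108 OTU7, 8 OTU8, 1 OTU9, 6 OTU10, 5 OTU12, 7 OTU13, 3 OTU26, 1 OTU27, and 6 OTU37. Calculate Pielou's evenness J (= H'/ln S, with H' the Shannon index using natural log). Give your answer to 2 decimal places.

0.48

Total N = 108+8+1+6+5+7+3+1+6 = 145, so the proportions are 0.7448, 0.0552, 0.0069, 0.0414, 0.0345, 0.0483, 0.0207, 0.0069, 0.0414 (working shown to 4 dp, full precision carried).
H' = −Σ pᵢ ln pᵢ = −((-0.2194) + (-0.1599) + (-0.0343) + (-0.1318) + (-0.1161) + (-0.1463) + (-0.0802) + (-0.0343) + (-0.1318)) = 1.0542.
With S = 9 species, ln S = 2.1972, so J = 1.0542/2.1972 = 0.4798, i.e. 0.48 to 2 decimal places.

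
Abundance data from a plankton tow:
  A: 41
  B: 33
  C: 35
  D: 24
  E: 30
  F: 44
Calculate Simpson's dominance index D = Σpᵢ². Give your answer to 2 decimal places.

Total N = 41+33+35+24+30+44 = 207, so the proportions are 0.1981, 0.1594, 0.1691, 0.1159, 0.1449, 0.2126 (working shown to 4 dp, full precision carried).
D = 0.1981² + 0.1594² + 0.1691² + 0.1159² + 0.1449² + 0.2126² = 0.0392 + 0.0254 + 0.0286 + 0.0134 + 0.0210 + 0.0452 = 0.1729.
To 2 decimal places, D = 0.17.

0.17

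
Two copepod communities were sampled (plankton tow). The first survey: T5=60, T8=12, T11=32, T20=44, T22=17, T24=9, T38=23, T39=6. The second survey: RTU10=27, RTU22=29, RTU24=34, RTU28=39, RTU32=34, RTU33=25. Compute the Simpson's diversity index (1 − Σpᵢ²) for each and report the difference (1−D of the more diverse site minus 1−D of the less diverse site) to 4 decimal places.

0.0148

The first survey: N=203, proportions 0.295567, 0.059113, 0.157635, 0.216749, 0.083744, 0.044335, 0.1133, 0.029557, giving 1−D = 0.814628 (working shown to 6 dp, full precision carried).
The second survey: N=188, proportions 0.143617, 0.154255, 0.180851, 0.207447, 0.180851, 0.132979, giving 1−D = 0.829448.
Difference = |0.814628 − 0.829448| = 0.014820, i.e. 0.0148 to 4 decimal places.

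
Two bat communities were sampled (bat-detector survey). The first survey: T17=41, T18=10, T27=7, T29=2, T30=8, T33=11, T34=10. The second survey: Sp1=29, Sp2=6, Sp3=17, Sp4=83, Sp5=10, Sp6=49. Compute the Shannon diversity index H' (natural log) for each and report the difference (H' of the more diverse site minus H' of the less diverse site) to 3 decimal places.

The first survey: N=89, proportions 0.46067, 0.11236, 0.07865, 0.02247, 0.08989, 0.1236, 0.11236, giving H' = 1.60854 (working shown to 5 dp, full precision carried).
The second survey: N=194, proportions 0.14948, 0.03093, 0.08763, 0.42784, 0.05155, 0.25258, giving H' = 1.46860.
Difference = |1.60854 − 1.46860| = 0.13994, i.e. 0.140 to 3 decimal places.

0.140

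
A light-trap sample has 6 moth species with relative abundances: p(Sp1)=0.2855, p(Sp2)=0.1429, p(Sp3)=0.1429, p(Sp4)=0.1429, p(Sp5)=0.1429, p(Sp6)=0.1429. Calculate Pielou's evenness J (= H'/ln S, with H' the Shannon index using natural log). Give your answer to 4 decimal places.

0.9756

H' = −Σ pᵢ ln pᵢ = −((-0.357878) + (-0.278028) + (-0.278028) + (-0.278028) + (-0.278028) + (-0.278028)) = 1.748017 (working shown to 6 dp, full precision carried).
With S = 6 species, ln S = 1.791759, so J = 1.748017/1.791759 = 0.975587, i.e. 0.9756 to 4 decimal places.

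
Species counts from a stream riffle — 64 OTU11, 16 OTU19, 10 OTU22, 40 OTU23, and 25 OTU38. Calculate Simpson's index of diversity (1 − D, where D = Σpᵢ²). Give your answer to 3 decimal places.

Total N = 64+16+10+40+25 = 155, so the proportions are 0.4129, 0.10323, 0.06452, 0.25806, 0.16129 (working shown to 5 dp, full precision carried).
D = 0.4129² + 0.10323² + 0.06452² + 0.25806² + 0.16129² = 0.17049 + 0.01066 + 0.00416 + 0.06660 + 0.02601 = 0.27792.
So 1 − D = 0.72208, i.e. 0.722 to 3 decimal places.

0.722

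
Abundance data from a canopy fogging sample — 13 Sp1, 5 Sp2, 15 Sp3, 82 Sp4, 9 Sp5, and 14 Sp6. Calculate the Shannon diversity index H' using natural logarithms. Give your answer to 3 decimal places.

Total N = 13+5+15+82+9+14 = 138, so the proportions are 0.0942, 0.03623, 0.1087, 0.5942, 0.06522, 0.10145 (working shown to 5 dp, full precision carried).
Each pᵢ ln pᵢ term: 0.0942×(-2.36230)=-0.22254, 0.03623×(-3.31782)=-0.12021, 0.1087×(-2.21920)=-0.24122, 0.5942×(-0.52053)=-0.30930, 0.06522×(-2.73003)=-0.17805, 0.10145×(-2.28820)=-0.23214.
Sum = -1.30345, so H' = 1.303.

1.303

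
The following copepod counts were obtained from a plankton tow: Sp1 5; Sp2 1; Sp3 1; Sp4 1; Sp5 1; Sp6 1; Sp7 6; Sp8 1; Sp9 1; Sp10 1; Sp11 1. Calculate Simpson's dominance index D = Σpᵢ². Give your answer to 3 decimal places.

Total N = 5+1+1+1+1+1+6+1+1+1+1 = 20, so the proportions are 0.25, 0.05, 0.05, 0.05, 0.05, 0.05, 0.3, 0.05, 0.05, 0.05, 0.05 (working shown to 5 dp, full precision carried).
D = 0.25² + 0.05² + 0.05² + 0.05² + 0.05² + 0.05² + 0.3² + 0.05² + 0.05² + 0.05² + 0.05² = 0.06250 + 0.00250 + 0.00250 + 0.00250 + 0.00250 + 0.00250 + 0.09000 + 0.00250 + 0.00250 + 0.00250 + 0.00250 = 0.17500.
To 3 decimal places, D = 0.175.

0.175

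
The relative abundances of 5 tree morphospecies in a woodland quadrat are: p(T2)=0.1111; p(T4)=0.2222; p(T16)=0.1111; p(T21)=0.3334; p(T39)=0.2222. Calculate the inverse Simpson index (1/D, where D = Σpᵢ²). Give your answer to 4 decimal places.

4.2628

D = 0.1111² + 0.2222² + 0.1111² + 0.3334² + 0.2222² = 0.01234321 + 0.04937284 + 0.01234321 + 0.11115556 + 0.04937284 = 0.23458766 (working shown to 8 dp, full precision carried).
So 1/D = 4.262799, i.e. 4.2628 to 4 decimal places.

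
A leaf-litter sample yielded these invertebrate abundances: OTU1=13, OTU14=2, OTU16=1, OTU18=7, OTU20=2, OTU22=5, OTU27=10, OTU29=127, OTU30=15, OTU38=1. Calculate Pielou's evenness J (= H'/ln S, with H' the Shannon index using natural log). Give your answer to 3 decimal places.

0.514

Total N = 13+2+1+7+2+5+10+127+15+1 = 183, so the proportions are 0.07104, 0.01093, 0.00546, 0.03825, 0.01093, 0.02732, 0.05464, 0.69399, 0.08197, 0.00546 (working shown to 5 dp, full precision carried).
H' = −Σ pᵢ ln pᵢ = −((-0.18786) + (-0.04936) + (-0.02847) + (-0.12484) + (-0.04936) + (-0.09836) + (-0.15885) + (-0.25351) + (-0.20504) + (-0.02847)) = 1.18411.
With S = 10 species, ln S = 2.30259, so J = 1.18411/2.30259 = 0.51425, i.e. 0.514 to 3 decimal places.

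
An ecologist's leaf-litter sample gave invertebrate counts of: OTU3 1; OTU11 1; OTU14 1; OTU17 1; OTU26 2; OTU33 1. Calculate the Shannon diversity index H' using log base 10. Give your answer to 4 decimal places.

Total N = 1+1+1+1+2+1 = 7, so the proportions are 0.142857, 0.142857, 0.142857, 0.142857, 0.285714, 0.142857 (working shown to 6 dp, full precision carried).
Each pᵢ log₁₀ pᵢ term: 0.142857×(-0.845098)=-0.120728, 0.142857×(-0.845098)=-0.120728, 0.142857×(-0.845098)=-0.120728, 0.142857×(-0.845098)=-0.120728, 0.285714×(-0.544068)=-0.155448, 0.142857×(-0.845098)=-0.120728.
Sum = -0.759089, so H' = 0.7591.

0.7591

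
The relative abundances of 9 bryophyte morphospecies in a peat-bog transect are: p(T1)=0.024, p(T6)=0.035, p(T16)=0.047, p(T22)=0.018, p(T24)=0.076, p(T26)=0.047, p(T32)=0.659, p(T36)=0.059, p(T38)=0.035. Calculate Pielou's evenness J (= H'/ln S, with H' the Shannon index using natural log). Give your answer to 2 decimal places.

0.60

H' = −Σ pᵢ ln pᵢ = −((-0.0895) + (-0.1173) + (-0.1437) + (-0.0723) + (-0.1959) + (-0.1437) + (-0.2748) + (-0.1670) + (-0.1173)) = 1.3216 (working shown to 4 dp, full precision carried).
With S = 9 species, ln S = 2.1972, so J = 1.3216/2.1972 = 0.6015, i.e. 0.60 to 2 decimal places.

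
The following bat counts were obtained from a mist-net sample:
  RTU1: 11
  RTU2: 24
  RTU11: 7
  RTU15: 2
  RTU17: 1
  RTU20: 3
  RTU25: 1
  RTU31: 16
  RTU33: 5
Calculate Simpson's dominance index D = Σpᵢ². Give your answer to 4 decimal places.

Total N = 11+24+7+2+1+3+1+16+5 = 70, so the proportions are 0.157143, 0.342857, 0.1, 0.028571, 0.014286, 0.042857, 0.014286, 0.228571, 0.071429 (working shown to 6 dp, full precision carried).
D = 0.157143² + 0.342857² + 0.1² + 0.028571² + 0.014286² + 0.042857² + 0.014286² + 0.228571² + 0.071429² = 0.024694 + 0.117551 + 0.010000 + 0.000816 + 0.000204 + 0.001837 + 0.000204 + 0.052245 + 0.005102 = 0.212653.
To 4 decimal places, D = 0.2127.

0.2127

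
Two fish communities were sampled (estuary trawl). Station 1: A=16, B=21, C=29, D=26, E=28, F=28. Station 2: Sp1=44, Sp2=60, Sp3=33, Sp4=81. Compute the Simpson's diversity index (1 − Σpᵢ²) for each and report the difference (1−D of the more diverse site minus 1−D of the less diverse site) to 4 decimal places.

0.1048

Station 1: N=148, proportions 0.108108, 0.141892, 0.195946, 0.175676, 0.189189, 0.189189, giving 1−D = 0.827337 (working shown to 6 dp, full precision carried).
Station 2: N=218, proportions 0.201835, 0.275229, 0.151376, 0.37156, giving 1−D = 0.722540.
Difference = |0.827337 − 0.722540| = 0.104797, i.e. 0.1048 to 4 decimal places.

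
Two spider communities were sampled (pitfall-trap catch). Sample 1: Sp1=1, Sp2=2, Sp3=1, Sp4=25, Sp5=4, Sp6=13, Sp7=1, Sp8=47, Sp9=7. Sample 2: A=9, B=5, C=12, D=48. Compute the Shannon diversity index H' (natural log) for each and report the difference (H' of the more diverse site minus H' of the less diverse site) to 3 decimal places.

0.479

Sample 1: N=101, proportions 0.0099, 0.0198, 0.0099, 0.24752, 0.0396, 0.12871, 0.0099, 0.46535, 0.06931, giving H' = 1.49308 (working shown to 5 dp, full precision carried).
Sample 2: N=74, proportions 0.12162, 0.06757, 0.16216, 0.64865, giving H' = 1.01408.
Difference = |1.49308 − 1.01408| = 0.47900, i.e. 0.479 to 3 decimal places.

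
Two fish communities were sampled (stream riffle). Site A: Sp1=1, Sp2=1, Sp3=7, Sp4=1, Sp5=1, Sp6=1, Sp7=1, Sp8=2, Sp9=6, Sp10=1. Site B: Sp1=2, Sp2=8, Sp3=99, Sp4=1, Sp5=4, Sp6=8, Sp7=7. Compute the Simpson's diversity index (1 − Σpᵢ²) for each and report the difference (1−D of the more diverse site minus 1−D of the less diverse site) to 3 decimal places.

0.403

Site A: N=22, proportions 0.04545, 0.04545, 0.31818, 0.04545, 0.04545, 0.04545, 0.04545, 0.09091, 0.27273, 0.04545, giving 1−D = 0.80165 (working shown to 5 dp, full precision carried).
Site B: N=129, proportions 0.0155, 0.06202, 0.76744, 0.00775, 0.03101, 0.06202, 0.05426, giving 1−D = 0.39913.
Difference = |0.80165 − 0.39913| = 0.40252, i.e. 0.403 to 3 decimal places.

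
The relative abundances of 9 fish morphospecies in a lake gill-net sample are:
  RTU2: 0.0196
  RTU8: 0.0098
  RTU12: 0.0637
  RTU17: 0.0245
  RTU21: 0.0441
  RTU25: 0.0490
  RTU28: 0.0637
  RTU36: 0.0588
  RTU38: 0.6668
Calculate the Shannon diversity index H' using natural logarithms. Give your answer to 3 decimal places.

Each pᵢ ln pᵢ term (working shown to 5 dp, full precision carried): 0.0196×(-3.93223)=-0.07707, 0.0098×(-4.62537)=-0.04533, 0.0637×(-2.75357)=-0.17540, 0.0245×(-3.70908)=-0.09087, 0.0441×(-3.12130)=-0.13765, 0.049×(-3.01593)=-0.14778, 0.0637×(-2.75357)=-0.17540, 0.0588×(-2.83361)=-0.16662, 0.6668×(-0.40527)=-0.27023.
Sum = -1.28635, so H' = 1.286.

1.286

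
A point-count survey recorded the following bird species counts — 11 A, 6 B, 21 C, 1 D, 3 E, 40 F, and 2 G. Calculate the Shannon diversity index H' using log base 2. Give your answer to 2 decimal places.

2.04

Total N = 11+6+21+1+3+40+2 = 84, so the proportions are 0.131, 0.0714, 0.25, 0.0119, 0.0357, 0.4762, 0.0238 (working shown to 4 dp, full precision carried).
Each pᵢ log₂ pᵢ term: 0.131×(-2.9329)=-0.3841, 0.0714×(-3.8074)=-0.2720, 0.25×(-2.0000)=-0.5000, 0.0119×(-6.3923)=-0.0761, 0.0357×(-4.8074)=-0.1717, 0.4762×(-1.0704)=-0.5097, 0.0238×(-5.3923)=-0.1284.
Sum = -2.0419, so H' = 2.04.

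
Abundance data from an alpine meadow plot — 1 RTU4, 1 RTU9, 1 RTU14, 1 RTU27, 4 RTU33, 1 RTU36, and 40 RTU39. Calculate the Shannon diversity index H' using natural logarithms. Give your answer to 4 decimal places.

0.7673

Total N = 1+1+1+1+4+1+40 = 49, so the proportions are 0.020408, 0.020408, 0.020408, 0.020408, 0.081633, 0.020408, 0.816327 (working shown to 6 dp, full precision carried).
Each pᵢ ln pᵢ term: 0.020408×(-3.891820)=-0.079425, 0.020408×(-3.891820)=-0.079425, 0.020408×(-3.891820)=-0.079425, 0.020408×(-3.891820)=-0.079425, 0.081633×(-2.505526)=-0.204533, 0.020408×(-3.891820)=-0.079425, 0.816327×(-0.202941)=-0.165666.
Sum = -0.767323, so H' = 0.7673.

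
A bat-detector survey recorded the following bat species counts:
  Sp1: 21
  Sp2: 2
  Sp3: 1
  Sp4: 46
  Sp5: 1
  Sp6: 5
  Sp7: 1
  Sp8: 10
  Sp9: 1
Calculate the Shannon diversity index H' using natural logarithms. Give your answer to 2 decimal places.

1.38

Total N = 21+2+1+46+1+5+1+10+1 = 88, so the proportions are 0.2386, 0.0227, 0.0114, 0.5227, 0.0114, 0.0568, 0.0114, 0.1136, 0.0114 (working shown to 4 dp, full precision carried).
Each pᵢ ln pᵢ term: 0.2386×(-1.4328)=-0.3419, 0.0227×(-3.7842)=-0.0860, 0.0114×(-4.4773)=-0.0509, 0.5227×(-0.6487)=-0.3391, 0.0114×(-4.4773)=-0.0509, 0.0568×(-2.8679)=-0.1629, 0.0114×(-4.4773)=-0.0509, 0.1136×(-2.1748)=-0.2471, 0.0114×(-4.4773)=-0.0509.
Sum = -1.3806, so H' = 1.38.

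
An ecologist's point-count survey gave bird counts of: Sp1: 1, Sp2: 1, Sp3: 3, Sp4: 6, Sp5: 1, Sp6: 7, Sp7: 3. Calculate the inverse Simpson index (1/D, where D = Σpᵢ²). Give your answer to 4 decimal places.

4.5660

Total N = 1+1+3+6+1+7+3 = 22, so the proportions are 0.04545455, 0.04545455, 0.13636364, 0.27272727, 0.04545455, 0.31818182, 0.13636364 (working shown to 8 dp, full precision carried).
D = 0.04545455² + 0.04545455² + 0.13636364² + 0.27272727² + 0.04545455² + 0.31818182² + 0.13636364² = 0.00206612 + 0.00206612 + 0.01859504 + 0.07438017 + 0.00206612 + 0.10123967 + 0.01859504 = 0.21900826.
So 1/D = 4.566038, i.e. 4.5660 to 4 decimal places.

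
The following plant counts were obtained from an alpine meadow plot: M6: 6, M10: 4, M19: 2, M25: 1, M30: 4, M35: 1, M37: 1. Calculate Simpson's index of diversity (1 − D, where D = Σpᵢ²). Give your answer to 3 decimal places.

0.792

Total N = 6+4+2+1+4+1+1 = 19, so the proportions are 0.31579, 0.21053, 0.10526, 0.05263, 0.21053, 0.05263, 0.05263 (working shown to 5 dp, full precision carried).
D = 0.31579² + 0.21053² + 0.10526² + 0.05263² + 0.21053² + 0.05263² + 0.05263² = 0.09972 + 0.04432 + 0.01108 + 0.00277 + 0.04432 + 0.00277 + 0.00277 = 0.20776.
So 1 − D = 0.79224, i.e. 0.792 to 3 decimal places.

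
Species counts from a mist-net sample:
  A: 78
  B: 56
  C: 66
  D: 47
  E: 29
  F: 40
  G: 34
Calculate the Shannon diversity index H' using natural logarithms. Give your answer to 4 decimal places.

Total N = 78+56+66+47+29+40+34 = 350, so the proportions are 0.222857, 0.16, 0.188571, 0.134286, 0.082857, 0.114286, 0.097143 (working shown to 6 dp, full precision carried).
Each pᵢ ln pᵢ term: 0.222857×(-1.501224)=-0.334559, 0.16×(-1.832581)=-0.293213, 0.188571×(-1.668278)=-0.314590, 0.134286×(-2.007786)=-0.269617, 0.082857×(-2.490637)=-0.206367, 0.114286×(-2.169054)=-0.247892, 0.097143×(-2.331573)=-0.226496.
Sum = -1.892733, so H' = 1.8927.

1.8927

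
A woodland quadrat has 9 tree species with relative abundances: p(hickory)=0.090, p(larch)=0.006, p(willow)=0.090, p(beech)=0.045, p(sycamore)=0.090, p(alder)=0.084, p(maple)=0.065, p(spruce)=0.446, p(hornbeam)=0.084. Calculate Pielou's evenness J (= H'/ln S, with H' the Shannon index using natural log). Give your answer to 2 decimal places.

H' = −Σ pᵢ ln pᵢ = −((-0.2167) + (-0.0307) + (-0.2167) + (-0.1395) + (-0.2167) + (-0.2081) + (-0.1777) + (-0.3601) + (-0.2081)) = 1.7743 (working shown to 4 dp, full precision carried).
With S = 9 species, ln S = 2.1972, so J = 1.7743/2.1972 = 0.8075, i.e. 0.81 to 2 decimal places.

0.81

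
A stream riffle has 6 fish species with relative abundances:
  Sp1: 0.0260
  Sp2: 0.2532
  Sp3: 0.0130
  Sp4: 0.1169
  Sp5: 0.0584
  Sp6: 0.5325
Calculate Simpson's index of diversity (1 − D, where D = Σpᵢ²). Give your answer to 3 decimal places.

0.634

D = 0.026² + 0.2532² + 0.013² + 0.1169² + 0.0584² + 0.5325² = 0.00068 + 0.06411 + 0.00017 + 0.01367 + 0.00341 + 0.28356 = 0.36559 (working shown to 5 dp, full precision carried).
So 1 − D = 0.63441, i.e. 0.634 to 3 decimal places.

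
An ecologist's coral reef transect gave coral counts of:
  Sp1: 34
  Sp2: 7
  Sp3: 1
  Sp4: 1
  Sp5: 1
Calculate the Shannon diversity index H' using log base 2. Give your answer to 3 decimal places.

Total N = 34+7+1+1+1 = 44, so the proportions are 0.77273, 0.15909, 0.02273, 0.02273, 0.02273 (working shown to 5 dp, full precision carried).
Each pᵢ log₂ pᵢ term: 0.77273×(-0.37197)=-0.28743, 0.15909×(-2.65208)=-0.42192, 0.02273×(-5.45943)=-0.12408, 0.02273×(-5.45943)=-0.12408, 0.02273×(-5.45943)=-0.12408.
Sum = -1.08159, so H' = 1.082.

1.082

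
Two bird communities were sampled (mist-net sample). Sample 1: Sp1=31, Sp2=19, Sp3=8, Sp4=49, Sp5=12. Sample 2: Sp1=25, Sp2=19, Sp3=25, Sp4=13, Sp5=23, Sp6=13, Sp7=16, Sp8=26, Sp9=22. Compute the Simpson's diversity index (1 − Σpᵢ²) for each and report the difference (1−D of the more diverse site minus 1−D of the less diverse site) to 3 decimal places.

0.160

Sample 1: N=119, proportions 0.260504, 0.159664, 0.067227, 0.411765, 0.10084, giving 1−D = 0.722407 (working shown to 6 dp, full precision carried).
Sample 2: N=182, proportions 0.137363, 0.104396, 0.137363, 0.071429, 0.126374, 0.071429, 0.087912, 0.142857, 0.120879, giving 1−D = 0.882442.
Difference = |0.722407 − 0.882442| = 0.160035, i.e. 0.160 to 3 decimal places.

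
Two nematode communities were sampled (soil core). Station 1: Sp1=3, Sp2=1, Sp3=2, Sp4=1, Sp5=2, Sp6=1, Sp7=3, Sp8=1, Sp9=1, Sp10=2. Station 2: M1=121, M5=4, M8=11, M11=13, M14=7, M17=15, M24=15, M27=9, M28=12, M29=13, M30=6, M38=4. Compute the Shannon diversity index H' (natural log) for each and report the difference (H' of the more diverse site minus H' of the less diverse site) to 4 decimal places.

0.4134

Station 1: N=17, proportions 0.17647059, 0.05882353, 0.11764706, 0.05882353, 0.11764706, 0.05882353, 0.17647059, 0.05882353, 0.05882353, 0.11764706, giving H' = 2.20082765 (working shown to 8 dp, full precision carried).
Station 2: N=230, proportions 0.52608696, 0.0173913, 0.04782609, 0.05652174, 0.03043478, 0.06521739, 0.06521739, 0.03913043, 0.05217391, 0.05652174, 0.02608696, 0.0173913, giving H' = 1.78741028.
Difference = |2.20082765 − 1.78741028| = 0.41341737, i.e. 0.4134 to 4 decimal places.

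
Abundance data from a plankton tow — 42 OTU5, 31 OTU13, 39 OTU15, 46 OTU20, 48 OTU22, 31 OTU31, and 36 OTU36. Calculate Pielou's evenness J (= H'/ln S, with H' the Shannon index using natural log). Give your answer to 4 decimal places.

Total N = 42+31+39+46+48+31+36 = 273, so the proportions are 0.153846, 0.113553, 0.142857, 0.168498, 0.175824, 0.113553, 0.131868 (working shown to 6 dp, full precision carried).
H' = −Σ pᵢ ln pᵢ = −((-0.287970) + (-0.247033) + (-0.277987) + (-0.300067) + (-0.305630) + (-0.247033) + (-0.267159)) = 1.932878.
With S = 7 species, ln S = 1.945910, so J = 1.932878/1.945910 = 0.993303, i.e. 0.9933 to 4 decimal places.

0.9933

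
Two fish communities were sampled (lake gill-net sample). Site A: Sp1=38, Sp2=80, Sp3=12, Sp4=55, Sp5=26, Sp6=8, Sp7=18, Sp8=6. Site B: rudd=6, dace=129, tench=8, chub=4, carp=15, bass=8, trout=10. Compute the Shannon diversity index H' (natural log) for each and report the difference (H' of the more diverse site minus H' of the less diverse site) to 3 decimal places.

0.695

Site A: N=243, proportions 0.15638, 0.32922, 0.04938, 0.22634, 0.107, 0.03292, 0.07407, 0.02469, giving H' = 1.77645 (working shown to 5 dp, full precision carried).
Site B: N=180, proportions 0.03333, 0.71667, 0.04444, 0.02222, 0.08333, 0.04444, 0.05556, giving H' = 1.08113.
Difference = |1.77645 − 1.08113| = 0.69532, i.e. 0.695 to 3 decimal places.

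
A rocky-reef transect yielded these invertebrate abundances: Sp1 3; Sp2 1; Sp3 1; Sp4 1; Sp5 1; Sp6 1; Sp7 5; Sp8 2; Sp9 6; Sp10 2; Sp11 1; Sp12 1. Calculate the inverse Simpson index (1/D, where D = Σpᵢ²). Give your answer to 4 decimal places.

Total N = 3+1+1+1+1+1+5+2+6+2+1+1 = 25, so the proportions are 0.12, 0.04, 0.04, 0.04, 0.04, 0.04, 0.2, 0.08, 0.24, 0.08, 0.04, 0.04 (working shown to 8 dp, full precision carried).
D = 0.12² + 0.04² + 0.04² + 0.04² + 0.04² + 0.04² + 0.2² + 0.08² + 0.24² + 0.08² + 0.04² + 0.04² = 0.01440000 + 0.00160000 + 0.00160000 + 0.00160000 + 0.00160000 + 0.00160000 + 0.04000000 + 0.00640000 + 0.05760000 + 0.00640000 + 0.00160000 + 0.00160000 = 0.13600000.
So 1/D = 7.352941, i.e. 7.3529 to 4 decimal places.

7.3529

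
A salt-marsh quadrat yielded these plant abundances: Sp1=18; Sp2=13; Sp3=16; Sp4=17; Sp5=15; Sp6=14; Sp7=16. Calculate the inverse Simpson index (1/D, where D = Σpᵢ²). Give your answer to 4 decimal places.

Total N = 18+13+16+17+15+14+16 = 109, so the proportions are 0.16513761, 0.11926606, 0.14678899, 0.1559633, 0.13761468, 0.12844037, 0.14678899 (working shown to 8 dp, full precision carried).
D = 0.16513761² + 0.11926606² + 0.14678899² + 0.1559633² + 0.13761468² + 0.12844037² + 0.14678899² = 0.02727043 + 0.01422439 + 0.02154701 + 0.02432455 + 0.01893780 + 0.01649693 + 0.02154701 = 0.14434812.
So 1/D = 6.927697, i.e. 6.9277 to 4 decimal places.

6.9277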